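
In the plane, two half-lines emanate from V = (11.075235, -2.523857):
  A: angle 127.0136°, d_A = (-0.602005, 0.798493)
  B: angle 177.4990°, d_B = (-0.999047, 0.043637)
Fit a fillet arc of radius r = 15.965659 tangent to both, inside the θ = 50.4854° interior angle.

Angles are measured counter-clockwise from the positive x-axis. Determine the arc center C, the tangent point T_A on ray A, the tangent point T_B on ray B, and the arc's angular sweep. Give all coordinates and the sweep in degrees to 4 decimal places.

center=(-22.0590,14.9043) T_A=(-9.3106,24.5157) T_B=(-22.7557,-1.0462) sweep=129.5146

bisector direction at 152.2563° = (-0.885039,0.465517)
center distance |VC| = r/sin(θ/2) = 15.965659/sin(25.2427°) = 37.438218
C = V + |VC|·bis = (-22.0590,14.9043)
T_A = V + ((C−V)·d_A)·d_A = V + 33.8632·d_A = (-9.3106,24.5157)
T_B = V + ((C−V)·d_B)·d_B = V + 33.8632·d_B = (-22.7557,-1.0462)
sweep = 180° − θ = 129.5146°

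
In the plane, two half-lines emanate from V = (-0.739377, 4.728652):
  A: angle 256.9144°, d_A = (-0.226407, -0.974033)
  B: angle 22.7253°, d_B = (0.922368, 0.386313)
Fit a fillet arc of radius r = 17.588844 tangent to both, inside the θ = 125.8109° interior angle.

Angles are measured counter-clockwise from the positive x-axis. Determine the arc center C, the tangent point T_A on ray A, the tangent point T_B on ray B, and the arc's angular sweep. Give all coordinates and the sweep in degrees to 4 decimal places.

bisector direction at 319.8199° = (0.764020,-0.645193)
center distance |VC| = r/sin(θ/2) = 17.588844/sin(62.9055°) = 19.757060
C = V + |VC|·bis = (14.3554,-8.0185)
T_A = V + ((C−V)·d_A)·d_A = V + 8.9986·d_A = (-2.7767,-4.0362)
T_B = V + ((C−V)·d_B)·d_B = V + 8.9986·d_B = (7.5606,8.2049)
sweep = 180° − θ = 54.1891°

center=(14.3554,-8.0185) T_A=(-2.7767,-4.0362) T_B=(7.5606,8.2049) sweep=54.1891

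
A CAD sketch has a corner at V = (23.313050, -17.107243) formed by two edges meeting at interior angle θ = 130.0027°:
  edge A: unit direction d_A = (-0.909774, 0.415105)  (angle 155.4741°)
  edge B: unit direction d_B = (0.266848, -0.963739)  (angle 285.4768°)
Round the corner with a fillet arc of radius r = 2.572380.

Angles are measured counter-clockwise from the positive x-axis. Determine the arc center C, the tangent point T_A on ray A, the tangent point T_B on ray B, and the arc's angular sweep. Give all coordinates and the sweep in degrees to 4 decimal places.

bisector direction at 220.4754° = (-0.760684,-0.649122)
center distance |VC| = r/sin(θ/2) = 2.572380/sin(65.0014°) = 2.838276
C = V + |VC|·bis = (21.1540,-18.9496)
T_A = V + ((C−V)·d_A)·d_A = V + 1.1994·d_A = (22.2218,-16.6093)
T_B = V + ((C−V)·d_B)·d_B = V + 1.1994·d_B = (23.6331,-18.2632)
sweep = 180° − θ = 49.9973°

center=(21.1540,-18.9496) T_A=(22.2218,-16.6093) T_B=(23.6331,-18.2632) sweep=49.9973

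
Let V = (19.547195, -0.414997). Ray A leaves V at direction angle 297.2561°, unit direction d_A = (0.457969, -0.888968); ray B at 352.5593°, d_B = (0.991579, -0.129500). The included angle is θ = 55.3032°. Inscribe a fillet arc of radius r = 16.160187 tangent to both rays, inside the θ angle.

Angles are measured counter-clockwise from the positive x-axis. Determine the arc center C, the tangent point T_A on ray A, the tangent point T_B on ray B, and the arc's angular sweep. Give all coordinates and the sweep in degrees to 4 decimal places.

center=(48.0386,-20.4334) T_A=(33.6727,-27.8342) T_B=(50.1314,-4.4093) sweep=124.6968

bisector direction at 324.9077° = (0.818227,-0.574895)
center distance |VC| = r/sin(θ/2) = 16.160187/sin(27.6516°) = 34.820939
C = V + |VC|·bis = (48.0386,-20.4334)
T_A = V + ((C−V)·d_A)·d_A = V + 30.8439·d_A = (33.6727,-27.8342)
T_B = V + ((C−V)·d_B)·d_B = V + 30.8439·d_B = (50.1314,-4.4093)
sweep = 180° − θ = 124.6968°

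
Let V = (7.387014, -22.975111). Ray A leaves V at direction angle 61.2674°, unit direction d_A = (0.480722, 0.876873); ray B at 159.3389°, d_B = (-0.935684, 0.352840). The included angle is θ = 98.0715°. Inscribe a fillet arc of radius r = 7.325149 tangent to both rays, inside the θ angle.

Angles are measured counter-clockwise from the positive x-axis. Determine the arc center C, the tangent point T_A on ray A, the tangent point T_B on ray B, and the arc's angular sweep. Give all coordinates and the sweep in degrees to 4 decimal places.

bisector direction at 110.3032° = (-0.346987,0.937870)
center distance |VC| = r/sin(θ/2) = 7.325149/sin(49.0358°) = 9.700658
C = V + |VC|·bis = (4.0210,-13.8772)
T_A = V + ((C−V)·d_A)·d_A = V + 6.3596·d_A = (10.4442,-17.3985)
T_B = V + ((C−V)·d_B)·d_B = V + 6.3596·d_B = (1.4364,-20.7312)
sweep = 180° − θ = 81.9285°

center=(4.0210,-13.8772) T_A=(10.4442,-17.3985) T_B=(1.4364,-20.7312) sweep=81.9285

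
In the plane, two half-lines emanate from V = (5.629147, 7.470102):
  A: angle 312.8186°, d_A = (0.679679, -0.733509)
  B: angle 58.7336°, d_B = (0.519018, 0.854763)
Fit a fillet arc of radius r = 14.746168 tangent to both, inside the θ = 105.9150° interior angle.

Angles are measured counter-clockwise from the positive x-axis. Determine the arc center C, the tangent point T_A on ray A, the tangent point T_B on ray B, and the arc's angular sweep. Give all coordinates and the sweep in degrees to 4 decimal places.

center=(24.0099,9.3294) T_A=(13.1934,-0.6933) T_B=(11.4054,16.9829) sweep=74.0850

bisector direction at 5.7761° = (0.994923,0.100641)
center distance |VC| = r/sin(θ/2) = 14.746168/sin(52.9575°) = 18.474534
C = V + |VC|·bis = (24.0099,9.3294)
T_A = V + ((C−V)·d_A)·d_A = V + 11.1292·d_A = (13.1934,-0.6933)
T_B = V + ((C−V)·d_B)·d_B = V + 11.1292·d_B = (11.4054,16.9829)
sweep = 180° − θ = 74.0850°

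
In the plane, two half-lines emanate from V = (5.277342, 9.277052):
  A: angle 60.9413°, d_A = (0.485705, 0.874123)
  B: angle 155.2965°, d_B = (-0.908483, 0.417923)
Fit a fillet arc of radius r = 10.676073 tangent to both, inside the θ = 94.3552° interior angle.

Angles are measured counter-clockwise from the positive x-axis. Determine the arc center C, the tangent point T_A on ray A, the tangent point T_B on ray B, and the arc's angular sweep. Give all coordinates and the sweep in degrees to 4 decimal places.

center=(0.7507,23.1110) T_A=(10.0829,17.9255) T_B=(-3.7111,13.4119) sweep=85.6448

bisector direction at 108.1189° = (-0.310990,0.950413)
center distance |VC| = r/sin(θ/2) = 10.676073/sin(47.1776°) = 14.555684
C = V + |VC|·bis = (0.7507,23.1110)
T_A = V + ((C−V)·d_A)·d_A = V + 9.8939·d_A = (10.0829,17.9255)
T_B = V + ((C−V)·d_B)·d_B = V + 9.8939·d_B = (-3.7111,13.4119)
sweep = 180° − θ = 85.6448°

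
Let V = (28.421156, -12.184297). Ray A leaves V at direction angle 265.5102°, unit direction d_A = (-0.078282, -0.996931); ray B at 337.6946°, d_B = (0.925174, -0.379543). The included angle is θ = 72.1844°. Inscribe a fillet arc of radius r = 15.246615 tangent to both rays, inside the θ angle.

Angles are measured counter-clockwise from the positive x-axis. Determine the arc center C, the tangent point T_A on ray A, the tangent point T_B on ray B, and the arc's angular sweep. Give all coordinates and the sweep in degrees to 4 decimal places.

center=(41.9838,-34.2280) T_A=(26.7840,-33.0344) T_B=(47.7705,-20.1222) sweep=107.8156

bisector direction at 301.6024° = (0.524022,-0.851705)
center distance |VC| = r/sin(θ/2) = 15.246615/sin(36.0922°) = 25.881800
C = V + |VC|·bis = (41.9838,-34.2280)
T_A = V + ((C−V)·d_A)·d_A = V + 20.9143·d_A = (26.7840,-33.0344)
T_B = V + ((C−V)·d_B)·d_B = V + 20.9143·d_B = (47.7705,-20.1222)
sweep = 180° − θ = 107.8156°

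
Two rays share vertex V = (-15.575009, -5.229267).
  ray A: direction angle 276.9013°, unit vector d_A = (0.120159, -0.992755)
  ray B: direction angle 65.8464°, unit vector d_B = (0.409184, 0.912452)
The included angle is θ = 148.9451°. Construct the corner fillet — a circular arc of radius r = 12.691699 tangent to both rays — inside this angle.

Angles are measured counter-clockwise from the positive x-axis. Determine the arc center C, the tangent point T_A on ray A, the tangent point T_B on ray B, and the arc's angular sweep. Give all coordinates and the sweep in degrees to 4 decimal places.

bisector direction at 351.3739° = (0.988688,-0.149987)
center distance |VC| = r/sin(θ/2) = 12.691699/sin(74.4725°) = 13.172463
C = V + |VC|·bis = (-2.5516,-7.2050)
T_A = V + ((C−V)·d_A)·d_A = V + 3.5263·d_A = (-15.1513,-8.7300)
T_B = V + ((C−V)·d_B)·d_B = V + 3.5263·d_B = (-14.1321,-2.0117)
sweep = 180° − θ = 31.0549°

center=(-2.5516,-7.2050) T_A=(-15.1513,-8.7300) T_B=(-14.1321,-2.0117) sweep=31.0549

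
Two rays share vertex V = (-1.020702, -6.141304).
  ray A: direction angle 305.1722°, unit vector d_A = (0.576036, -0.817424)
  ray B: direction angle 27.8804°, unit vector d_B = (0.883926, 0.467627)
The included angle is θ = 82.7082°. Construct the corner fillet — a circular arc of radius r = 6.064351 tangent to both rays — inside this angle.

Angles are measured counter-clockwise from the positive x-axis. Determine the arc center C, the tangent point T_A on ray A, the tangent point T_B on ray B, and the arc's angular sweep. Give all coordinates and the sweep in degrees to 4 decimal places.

center=(7.9052,-8.2799) T_A=(2.9481,-11.7732) T_B=(5.0693,-2.9195) sweep=97.2918

bisector direction at 346.5263° = (0.972477,-0.232999)
center distance |VC| = r/sin(θ/2) = 6.064351/sin(41.3541°) = 9.178527
C = V + |VC|·bis = (7.9052,-8.2799)
T_A = V + ((C−V)·d_A)·d_A = V + 6.8898·d_A = (2.9481,-11.7732)
T_B = V + ((C−V)·d_B)·d_B = V + 6.8898·d_B = (5.0693,-2.9195)
sweep = 180° − θ = 97.2918°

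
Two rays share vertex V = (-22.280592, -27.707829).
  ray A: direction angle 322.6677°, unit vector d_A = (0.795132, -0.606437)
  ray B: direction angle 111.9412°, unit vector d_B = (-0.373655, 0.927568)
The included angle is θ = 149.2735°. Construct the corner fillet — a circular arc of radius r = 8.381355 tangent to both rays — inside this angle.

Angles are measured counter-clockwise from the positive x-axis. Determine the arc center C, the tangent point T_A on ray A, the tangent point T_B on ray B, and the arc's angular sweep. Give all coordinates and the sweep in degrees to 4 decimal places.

center=(-15.3668,-22.4401) T_A=(-20.4495,-29.1043) T_B=(-23.1411,-25.5718) sweep=30.7265

bisector direction at 37.3045° = (0.795426,0.606050)
center distance |VC| = r/sin(θ/2) = 8.381355/sin(74.6368°) = 8.691957
C = V + |VC|·bis = (-15.3668,-22.4401)
T_A = V + ((C−V)·d_A)·d_A = V + 2.3028·d_A = (-20.4495,-29.1043)
T_B = V + ((C−V)·d_B)·d_B = V + 2.3028·d_B = (-23.1411,-25.5718)
sweep = 180° − θ = 30.7265°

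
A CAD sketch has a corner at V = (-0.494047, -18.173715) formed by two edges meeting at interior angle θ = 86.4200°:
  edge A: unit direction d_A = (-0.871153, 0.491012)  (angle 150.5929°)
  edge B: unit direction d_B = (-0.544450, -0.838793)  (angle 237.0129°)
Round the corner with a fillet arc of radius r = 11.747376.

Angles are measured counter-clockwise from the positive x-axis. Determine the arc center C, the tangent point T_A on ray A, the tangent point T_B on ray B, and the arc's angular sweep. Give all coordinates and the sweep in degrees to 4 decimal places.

bisector direction at 193.8029° = (-0.971122,-0.238583)
center distance |VC| = r/sin(θ/2) = 11.747376/sin(43.2100°) = 17.157611
C = V + |VC|·bis = (-17.1562,-22.2672)
T_A = V + ((C−V)·d_A)·d_A = V + 12.5053·d_A = (-11.3881,-12.0335)
T_B = V + ((C−V)·d_B)·d_B = V + 12.5053·d_B = (-7.3026,-28.6631)
sweep = 180° − θ = 93.5800°

center=(-17.1562,-22.2672) T_A=(-11.3881,-12.0335) T_B=(-7.3026,-28.6631) sweep=93.5800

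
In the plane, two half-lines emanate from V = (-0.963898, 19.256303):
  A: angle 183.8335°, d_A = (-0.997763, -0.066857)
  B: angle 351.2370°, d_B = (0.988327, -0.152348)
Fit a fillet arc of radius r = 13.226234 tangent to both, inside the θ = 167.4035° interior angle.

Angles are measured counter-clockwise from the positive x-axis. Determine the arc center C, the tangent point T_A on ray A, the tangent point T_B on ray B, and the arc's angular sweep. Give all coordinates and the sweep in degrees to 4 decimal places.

bisector direction at 267.5353° = (-0.043005,-0.999075)
center distance |VC| = r/sin(θ/2) = 13.226234/sin(83.7018°) = 13.306548
C = V + |VC|·bis = (-1.5361,5.9621)
T_A = V + ((C−V)·d_A)·d_A = V + 1.4598·d_A = (-2.4204,19.1587)
T_B = V + ((C−V)·d_B)·d_B = V + 1.4598·d_B = (0.4788,19.0339)
sweep = 180° − θ = 12.5965°

center=(-1.5361,5.9621) T_A=(-2.4204,19.1587) T_B=(0.4788,19.0339) sweep=12.5965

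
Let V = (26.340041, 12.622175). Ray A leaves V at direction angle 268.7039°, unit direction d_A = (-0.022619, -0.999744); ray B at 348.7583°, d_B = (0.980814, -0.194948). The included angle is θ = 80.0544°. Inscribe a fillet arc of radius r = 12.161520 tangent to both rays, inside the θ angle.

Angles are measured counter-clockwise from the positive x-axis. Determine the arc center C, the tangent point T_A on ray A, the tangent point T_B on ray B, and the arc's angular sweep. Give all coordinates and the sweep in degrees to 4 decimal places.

bisector direction at 308.7311° = (0.625666,-0.780091)
center distance |VC| = r/sin(θ/2) = 12.161520/sin(40.0272°) = 18.909270
C = V + |VC|·bis = (38.1709,-2.1288)
T_A = V + ((C−V)·d_A)·d_A = V + 14.4796·d_A = (26.0125,-1.8537)
T_B = V + ((C−V)·d_B)·d_B = V + 14.4796·d_B = (40.5418,9.7994)
sweep = 180° − θ = 99.9456°

center=(38.1709,-2.1288) T_A=(26.0125,-1.8537) T_B=(40.5418,9.7994) sweep=99.9456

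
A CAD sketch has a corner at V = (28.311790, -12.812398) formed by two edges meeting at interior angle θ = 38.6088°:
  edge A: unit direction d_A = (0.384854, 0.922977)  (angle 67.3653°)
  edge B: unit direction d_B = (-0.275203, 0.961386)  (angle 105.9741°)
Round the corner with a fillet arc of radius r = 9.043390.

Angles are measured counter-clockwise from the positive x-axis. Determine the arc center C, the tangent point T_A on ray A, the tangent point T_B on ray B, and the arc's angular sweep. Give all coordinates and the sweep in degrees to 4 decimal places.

bisector direction at 86.6697° = (0.058092,0.998311)
center distance |VC| = r/sin(θ/2) = 9.043390/sin(19.3044°) = 27.355563
C = V + |VC|·bis = (29.9009,14.4970)
T_A = V + ((C−V)·d_A)·d_A = V + 25.8175·d_A = (38.2478,11.0166)
T_B = V + ((C−V)·d_B)·d_B = V + 25.8175·d_B = (21.2067,12.0082)
sweep = 180° − θ = 141.3912°

center=(29.9009,14.4970) T_A=(38.2478,11.0166) T_B=(21.2067,12.0082) sweep=141.3912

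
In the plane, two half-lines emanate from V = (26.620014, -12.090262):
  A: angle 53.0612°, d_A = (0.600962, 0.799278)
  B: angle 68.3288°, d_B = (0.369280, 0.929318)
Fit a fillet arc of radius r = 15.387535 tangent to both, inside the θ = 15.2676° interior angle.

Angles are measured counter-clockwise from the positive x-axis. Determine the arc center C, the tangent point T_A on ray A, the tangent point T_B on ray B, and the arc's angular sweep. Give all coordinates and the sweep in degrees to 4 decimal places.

center=(83.3160,88.9202) T_A=(95.6149,79.6729) T_B=(69.0161,94.6025) sweep=164.7324

bisector direction at 60.6950° = (0.489459,0.872027)
center distance |VC| = r/sin(θ/2) = 15.387535/sin(7.6338°) = 115.834138
C = V + |VC|·bis = (83.3160,88.9202)
T_A = V + ((C−V)·d_A)·d_A = V + 114.8075·d_A = (95.6149,79.6729)
T_B = V + ((C−V)·d_B)·d_B = V + 114.8075·d_B = (69.0161,94.6025)
sweep = 180° − θ = 164.7324°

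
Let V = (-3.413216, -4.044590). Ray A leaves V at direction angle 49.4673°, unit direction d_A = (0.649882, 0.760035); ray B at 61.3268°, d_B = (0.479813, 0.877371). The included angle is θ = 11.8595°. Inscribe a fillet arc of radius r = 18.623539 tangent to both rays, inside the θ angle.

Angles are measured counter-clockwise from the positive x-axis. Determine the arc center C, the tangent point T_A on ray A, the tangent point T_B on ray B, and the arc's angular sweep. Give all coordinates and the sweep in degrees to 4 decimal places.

bisector direction at 55.3971° = (0.567886,0.823107)
center distance |VC| = r/sin(θ/2) = 18.623539/sin(5.9298°) = 180.270234
C = V + |VC|·bis = (98.9597,144.3371)
T_A = V + ((C−V)·d_A)·d_A = V + 179.3057·d_A = (113.1143,132.2340)
T_B = V + ((C−V)·d_B)·d_B = V + 179.3057·d_B = (82.6200,153.2729)
sweep = 180° − θ = 168.1405°

center=(98.9597,144.3371) T_A=(113.1143,132.2340) T_B=(82.6200,153.2729) sweep=168.1405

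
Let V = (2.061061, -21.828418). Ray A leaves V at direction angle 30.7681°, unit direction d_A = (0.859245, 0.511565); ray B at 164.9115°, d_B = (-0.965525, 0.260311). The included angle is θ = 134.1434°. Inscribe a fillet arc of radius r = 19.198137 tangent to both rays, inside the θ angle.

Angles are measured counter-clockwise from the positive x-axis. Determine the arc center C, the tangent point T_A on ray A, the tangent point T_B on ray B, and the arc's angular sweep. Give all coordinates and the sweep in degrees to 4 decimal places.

bisector direction at 97.8398° = (-0.136404,0.990653)
center distance |VC| = r/sin(θ/2) = 19.198137/sin(67.0717°) = 20.845039
C = V + |VC|·bis = (-0.7823,-1.1782)
T_A = V + ((C−V)·d_A)·d_A = V + 8.1208·d_A = (9.0388,-17.6741)
T_B = V + ((C−V)·d_B)·d_B = V + 8.1208·d_B = (-5.7798,-19.7145)
sweep = 180° − θ = 45.8566°

center=(-0.7823,-1.1782) T_A=(9.0388,-17.6741) T_B=(-5.7798,-19.7145) sweep=45.8566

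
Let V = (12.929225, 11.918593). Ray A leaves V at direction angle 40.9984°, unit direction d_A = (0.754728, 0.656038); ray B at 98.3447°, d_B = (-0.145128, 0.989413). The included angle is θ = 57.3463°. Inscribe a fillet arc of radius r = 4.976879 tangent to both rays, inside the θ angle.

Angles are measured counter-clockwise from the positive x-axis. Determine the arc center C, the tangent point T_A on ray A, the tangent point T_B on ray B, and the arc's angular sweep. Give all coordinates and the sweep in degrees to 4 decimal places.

bisector direction at 69.6715° = (0.347401,0.937717)
center distance |VC| = r/sin(θ/2) = 4.976879/sin(28.6731°) = 10.372552
C = V + |VC|·bis = (16.5327,21.6451)
T_A = V + ((C−V)·d_A)·d_A = V + 9.1006·d_A = (19.7977,17.8889)
T_B = V + ((C−V)·d_B)·d_B = V + 9.1006·d_B = (11.6085,20.9228)
sweep = 180° − θ = 122.6537°

center=(16.5327,21.6451) T_A=(19.7977,17.8889) T_B=(11.6085,20.9228) sweep=122.6537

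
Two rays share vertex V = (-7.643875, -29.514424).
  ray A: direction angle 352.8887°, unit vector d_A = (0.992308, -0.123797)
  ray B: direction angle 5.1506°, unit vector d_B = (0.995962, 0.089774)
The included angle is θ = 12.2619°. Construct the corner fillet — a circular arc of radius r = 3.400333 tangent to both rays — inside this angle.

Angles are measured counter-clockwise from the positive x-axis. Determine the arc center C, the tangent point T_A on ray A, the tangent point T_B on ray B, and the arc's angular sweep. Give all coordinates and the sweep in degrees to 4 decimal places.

bisector direction at 359.0197° = (0.999854,-0.017110)
center distance |VC| = r/sin(θ/2) = 3.400333/sin(6.1310°) = 31.837973
C = V + |VC|·bis = (24.1894,-30.0592)
T_A = V + ((C−V)·d_A)·d_A = V + 31.6559·d_A = (23.7685,-33.4333)
T_B = V + ((C−V)·d_B)·d_B = V + 31.6559·d_B = (23.8842,-26.6726)
sweep = 180° − θ = 167.7381°

center=(24.1894,-30.0592) T_A=(23.7685,-33.4333) T_B=(23.8842,-26.6726) sweep=167.7381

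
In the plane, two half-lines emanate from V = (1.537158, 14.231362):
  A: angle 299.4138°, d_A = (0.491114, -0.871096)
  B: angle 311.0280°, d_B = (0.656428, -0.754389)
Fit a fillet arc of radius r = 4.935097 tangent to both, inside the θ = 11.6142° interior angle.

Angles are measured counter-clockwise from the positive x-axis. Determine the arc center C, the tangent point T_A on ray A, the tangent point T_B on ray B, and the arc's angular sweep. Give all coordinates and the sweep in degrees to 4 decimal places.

bisector direction at 305.2209° = (0.576730,-0.816935)
center distance |VC| = r/sin(θ/2) = 4.935097/sin(5.8071°) = 48.775622
C = V + |VC|·bis = (29.6675,-25.6151)
T_A = V + ((C−V)·d_A)·d_A = V + 48.5253·d_A = (25.3686,-28.0388)
T_B = V + ((C−V)·d_B)·d_B = V + 48.5253·d_B = (33.3905,-22.3756)
sweep = 180° − θ = 168.3858°

center=(29.6675,-25.6151) T_A=(25.3686,-28.0388) T_B=(33.3905,-22.3756) sweep=168.3858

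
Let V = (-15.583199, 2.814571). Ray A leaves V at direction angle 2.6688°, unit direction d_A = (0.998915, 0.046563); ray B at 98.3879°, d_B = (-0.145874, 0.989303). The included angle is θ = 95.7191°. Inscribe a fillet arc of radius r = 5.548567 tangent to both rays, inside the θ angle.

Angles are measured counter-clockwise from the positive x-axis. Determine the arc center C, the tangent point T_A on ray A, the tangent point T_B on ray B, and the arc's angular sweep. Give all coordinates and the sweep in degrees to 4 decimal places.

bisector direction at 50.5284° = (0.635696,0.771939)
center distance |VC| = r/sin(θ/2) = 5.548567/sin(47.8595°) = 7.482872
C = V + |VC|·bis = (-10.8264,8.5909)
T_A = V + ((C−V)·d_A)·d_A = V + 5.0206·d_A = (-10.5680,3.0483)
T_B = V + ((C−V)·d_B)·d_B = V + 5.0206·d_B = (-16.3156,7.7815)
sweep = 180° − θ = 84.2809°

center=(-10.8264,8.5909) T_A=(-10.5680,3.0483) T_B=(-16.3156,7.7815) sweep=84.2809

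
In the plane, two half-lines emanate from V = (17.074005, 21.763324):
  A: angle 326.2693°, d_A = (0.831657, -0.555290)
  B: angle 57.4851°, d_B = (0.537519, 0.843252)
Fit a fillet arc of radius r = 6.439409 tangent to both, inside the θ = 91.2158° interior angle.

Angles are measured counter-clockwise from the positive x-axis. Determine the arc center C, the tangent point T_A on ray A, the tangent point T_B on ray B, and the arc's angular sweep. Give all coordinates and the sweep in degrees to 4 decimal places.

bisector direction at 11.8772° = (0.978591,0.205815)
center distance |VC| = r/sin(θ/2) = 6.439409/sin(45.6079°) = 9.011597
C = V + |VC|·bis = (25.8927,23.6180)
T_A = V + ((C−V)·d_A)·d_A = V + 6.3042·d_A = (22.3169,18.2627)
T_B = V + ((C−V)·d_B)·d_B = V + 6.3042·d_B = (20.4626,27.0793)
sweep = 180° − θ = 88.7842°

center=(25.8927,23.6180) T_A=(22.3169,18.2627) T_B=(20.4626,27.0793) sweep=88.7842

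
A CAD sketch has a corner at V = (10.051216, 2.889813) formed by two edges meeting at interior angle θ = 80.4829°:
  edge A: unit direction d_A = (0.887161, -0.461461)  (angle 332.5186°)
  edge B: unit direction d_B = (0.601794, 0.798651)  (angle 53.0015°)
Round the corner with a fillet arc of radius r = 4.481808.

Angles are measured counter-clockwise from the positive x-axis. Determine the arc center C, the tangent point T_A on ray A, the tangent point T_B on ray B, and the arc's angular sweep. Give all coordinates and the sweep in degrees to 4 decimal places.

bisector direction at 12.7600° = (0.975304,0.220869)
center distance |VC| = r/sin(θ/2) = 4.481808/sin(40.2415°) = 6.937675
C = V + |VC|·bis = (16.8176,4.4221)
T_A = V + ((C−V)·d_A)·d_A = V + 5.2957·d_A = (14.7494,0.4460)
T_B = V + ((C−V)·d_B)·d_B = V + 5.2957·d_B = (13.2382,7.1193)
sweep = 180° − θ = 99.5171°

center=(16.8176,4.4221) T_A=(14.7494,0.4460) T_B=(13.2382,7.1193) sweep=99.5171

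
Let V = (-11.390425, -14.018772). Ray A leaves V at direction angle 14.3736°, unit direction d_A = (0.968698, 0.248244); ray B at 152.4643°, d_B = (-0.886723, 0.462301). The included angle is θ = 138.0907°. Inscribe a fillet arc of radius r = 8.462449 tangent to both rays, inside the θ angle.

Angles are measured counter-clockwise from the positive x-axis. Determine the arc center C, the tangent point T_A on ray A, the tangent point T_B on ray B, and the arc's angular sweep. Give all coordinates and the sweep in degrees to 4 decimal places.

bisector direction at 83.4189° = (0.114609,0.993411)
center distance |VC| = r/sin(θ/2) = 8.462449/sin(69.0453°) = 9.061759
C = V + |VC|·bis = (-10.3519,-5.0167)
T_A = V + ((C−V)·d_A)·d_A = V + 3.2407·d_A = (-8.2511,-13.2143)
T_B = V + ((C−V)·d_B)·d_B = V + 3.2407·d_B = (-14.2641,-12.5206)
sweep = 180° − θ = 41.9093°

center=(-10.3519,-5.0167) T_A=(-8.2511,-13.2143) T_B=(-14.2641,-12.5206) sweep=41.9093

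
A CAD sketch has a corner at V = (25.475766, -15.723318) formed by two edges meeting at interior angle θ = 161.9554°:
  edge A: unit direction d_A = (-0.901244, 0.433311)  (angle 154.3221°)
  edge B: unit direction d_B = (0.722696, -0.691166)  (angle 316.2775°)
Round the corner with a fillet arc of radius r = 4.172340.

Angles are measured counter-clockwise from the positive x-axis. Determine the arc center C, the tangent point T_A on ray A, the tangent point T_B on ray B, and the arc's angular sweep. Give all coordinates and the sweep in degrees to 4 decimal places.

bisector direction at 235.2998° = (-0.569282,-0.822142)
center distance |VC| = r/sin(θ/2) = 4.172340/sin(80.9777°) = 4.224609
C = V + |VC|·bis = (23.0708,-19.1965)
T_A = V + ((C−V)·d_A)·d_A = V + 0.6625·d_A = (24.8787,-15.4362)
T_B = V + ((C−V)·d_B)·d_B = V + 0.6625·d_B = (25.9546,-16.1812)
sweep = 180° − θ = 18.0446°

center=(23.0708,-19.1965) T_A=(24.8787,-15.4362) T_B=(25.9546,-16.1812) sweep=18.0446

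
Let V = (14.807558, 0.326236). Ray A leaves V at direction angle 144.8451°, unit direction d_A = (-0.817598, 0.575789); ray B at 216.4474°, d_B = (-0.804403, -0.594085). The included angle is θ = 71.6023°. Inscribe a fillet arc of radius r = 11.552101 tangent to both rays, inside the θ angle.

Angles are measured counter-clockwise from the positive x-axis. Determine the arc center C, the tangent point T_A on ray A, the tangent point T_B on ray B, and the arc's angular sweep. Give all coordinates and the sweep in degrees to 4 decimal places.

bisector direction at 180.6463° = (-0.999936,-0.011279)
center distance |VC| = r/sin(θ/2) = 11.552101/sin(35.8011°) = 19.748060
C = V + |VC|·bis = (-4.9392,0.1035)
T_A = V + ((C−V)·d_A)·d_A = V + 16.0167·d_A = (1.7123,9.5485)
T_B = V + ((C−V)·d_B)·d_B = V + 16.0167·d_B = (1.9237,-9.1890)
sweep = 180° − θ = 108.3977°

center=(-4.9392,0.1035) T_A=(1.7123,9.5485) T_B=(1.9237,-9.1890) sweep=108.3977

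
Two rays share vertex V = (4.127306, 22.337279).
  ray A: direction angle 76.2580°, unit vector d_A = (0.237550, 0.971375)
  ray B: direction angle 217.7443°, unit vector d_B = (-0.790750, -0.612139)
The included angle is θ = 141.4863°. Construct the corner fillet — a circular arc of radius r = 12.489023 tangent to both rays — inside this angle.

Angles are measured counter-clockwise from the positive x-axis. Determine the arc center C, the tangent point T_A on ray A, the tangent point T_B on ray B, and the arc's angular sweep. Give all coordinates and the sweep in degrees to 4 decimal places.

bisector direction at 147.0011° = (-0.838681,0.544622)
center distance |VC| = r/sin(θ/2) = 12.489023/sin(70.7431°) = 13.229202
C = V + |VC|·bis = (-6.9678,29.5422)
T_A = V + ((C−V)·d_A)·d_A = V + 4.3630·d_A = (5.1637,26.5754)
T_B = V + ((C−V)·d_B)·d_B = V + 4.3630·d_B = (0.6772,19.6665)
sweep = 180° − θ = 38.5137°

center=(-6.9678,29.5422) T_A=(5.1637,26.5754) T_B=(0.6772,19.6665) sweep=38.5137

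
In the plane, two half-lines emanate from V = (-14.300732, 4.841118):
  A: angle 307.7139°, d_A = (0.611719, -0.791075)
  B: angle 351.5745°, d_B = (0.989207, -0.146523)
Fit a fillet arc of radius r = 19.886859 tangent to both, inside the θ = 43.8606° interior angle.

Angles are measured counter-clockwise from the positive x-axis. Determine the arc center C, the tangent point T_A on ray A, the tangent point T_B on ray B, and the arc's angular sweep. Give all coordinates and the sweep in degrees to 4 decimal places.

center=(31.6469,-22.0686) T_A=(15.9149,-34.2337) T_B=(34.5608,-2.3963) sweep=136.1394

bisector direction at 329.6442° = (0.862904,-0.505368)
center distance |VC| = r/sin(θ/2) = 19.886859/sin(21.9303°) = 53.247681
C = V + |VC|·bis = (31.6469,-22.0686)
T_A = V + ((C−V)·d_A)·d_A = V + 49.3946·d_A = (15.9149,-34.2337)
T_B = V + ((C−V)·d_B)·d_B = V + 49.3946·d_B = (34.5608,-2.3963)
sweep = 180° − θ = 136.1394°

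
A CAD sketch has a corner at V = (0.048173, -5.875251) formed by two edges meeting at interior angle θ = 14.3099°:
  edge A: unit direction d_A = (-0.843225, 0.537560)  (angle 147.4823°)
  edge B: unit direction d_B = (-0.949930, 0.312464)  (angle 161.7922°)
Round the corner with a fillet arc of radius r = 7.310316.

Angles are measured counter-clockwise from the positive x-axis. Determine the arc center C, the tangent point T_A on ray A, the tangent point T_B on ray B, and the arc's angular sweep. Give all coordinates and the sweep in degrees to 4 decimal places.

center=(-52.9871,19.2655) T_A=(-49.0573,25.4297) T_B=(-55.2713,12.3212) sweep=165.6901

bisector direction at 154.6373° = (-0.903614,0.428348)
center distance |VC| = r/sin(θ/2) = 7.310316/sin(7.1550°) = 58.692354
C = V + |VC|·bis = (-52.9871,19.2655)
T_A = V + ((C−V)·d_A)·d_A = V + 58.2353·d_A = (-49.0573,25.4297)
T_B = V + ((C−V)·d_B)·d_B = V + 58.2353·d_B = (-55.2713,12.3212)
sweep = 180° − θ = 165.6901°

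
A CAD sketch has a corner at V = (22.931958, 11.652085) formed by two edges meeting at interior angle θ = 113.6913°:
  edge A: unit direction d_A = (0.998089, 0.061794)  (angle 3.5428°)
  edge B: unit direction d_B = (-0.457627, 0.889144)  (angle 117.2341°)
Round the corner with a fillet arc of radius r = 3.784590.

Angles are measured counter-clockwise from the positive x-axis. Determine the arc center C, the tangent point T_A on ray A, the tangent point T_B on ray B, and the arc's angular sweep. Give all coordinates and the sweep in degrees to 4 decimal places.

center=(25.1656,15.5822) T_A=(25.3995,11.8049) T_B=(21.8006,13.8503) sweep=66.3087

bisector direction at 60.3884° = (0.494117,0.869395)
center distance |VC| = r/sin(θ/2) = 3.784590/sin(56.8456°) = 4.520531
C = V + |VC|·bis = (25.1656,15.5822)
T_A = V + ((C−V)·d_A)·d_A = V + 2.4723·d_A = (25.3995,11.8049)
T_B = V + ((C−V)·d_B)·d_B = V + 2.4723·d_B = (21.8006,13.8503)
sweep = 180° − θ = 66.3087°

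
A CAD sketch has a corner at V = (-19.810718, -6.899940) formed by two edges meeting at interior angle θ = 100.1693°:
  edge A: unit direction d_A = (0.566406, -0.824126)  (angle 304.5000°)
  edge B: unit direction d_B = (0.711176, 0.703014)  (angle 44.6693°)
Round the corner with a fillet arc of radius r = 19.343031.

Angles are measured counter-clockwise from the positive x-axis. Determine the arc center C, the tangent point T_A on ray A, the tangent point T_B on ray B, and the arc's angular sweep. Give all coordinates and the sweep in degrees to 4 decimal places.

bisector direction at 354.5847° = (0.995537,-0.094375)
center distance |VC| = r/sin(θ/2) = 19.343031/sin(50.0847°) = 25.219297
C = V + |VC|·bis = (5.2960,-9.2800)
T_A = V + ((C−V)·d_A)·d_A = V + 16.1821·d_A = (-10.6451,-20.2360)
T_B = V + ((C−V)·d_B)·d_B = V + 16.1821·d_B = (-8.3024,4.4763)
sweep = 180° − θ = 79.8307°

center=(5.2960,-9.2800) T_A=(-10.6451,-20.2360) T_B=(-8.3024,4.4763) sweep=79.8307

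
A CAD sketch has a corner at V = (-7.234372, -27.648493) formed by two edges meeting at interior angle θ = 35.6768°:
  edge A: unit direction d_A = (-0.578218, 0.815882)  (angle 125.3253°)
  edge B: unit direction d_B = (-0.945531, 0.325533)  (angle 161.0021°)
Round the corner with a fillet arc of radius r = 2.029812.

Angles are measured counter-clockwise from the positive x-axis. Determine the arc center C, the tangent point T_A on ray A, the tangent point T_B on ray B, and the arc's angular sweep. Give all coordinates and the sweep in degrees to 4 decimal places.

bisector direction at 143.1637° = (-0.800352,0.599531)
center distance |VC| = r/sin(θ/2) = 2.029812/sin(17.8384°) = 6.626154
C = V + |VC|·bis = (-12.5376,-23.6759)
T_A = V + ((C−V)·d_A)·d_A = V + 6.3076·d_A = (-10.8815,-22.5022)
T_B = V + ((C−V)·d_B)·d_B = V + 6.3076·d_B = (-13.1984,-25.5952)
sweep = 180° − θ = 144.3232°

center=(-12.5376,-23.6759) T_A=(-10.8815,-22.5022) T_B=(-13.1984,-25.5952) sweep=144.3232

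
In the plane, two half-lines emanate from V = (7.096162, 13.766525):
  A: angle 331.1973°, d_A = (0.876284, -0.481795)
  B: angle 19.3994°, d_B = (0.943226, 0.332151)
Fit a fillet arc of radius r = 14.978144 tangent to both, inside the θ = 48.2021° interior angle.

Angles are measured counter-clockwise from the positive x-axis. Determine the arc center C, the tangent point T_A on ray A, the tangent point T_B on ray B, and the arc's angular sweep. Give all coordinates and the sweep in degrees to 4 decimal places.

center=(43.6527,10.7600) T_A=(36.4363,-2.3651) T_B=(38.6777,24.8878) sweep=131.7979

bisector direction at 355.2983° = (0.996635,-0.081967)
center distance |VC| = r/sin(θ/2) = 14.978144/sin(24.1011°) = 36.679924
C = V + |VC|·bis = (43.6527,10.7600)
T_A = V + ((C−V)·d_A)·d_A = V + 33.4824·d_A = (36.4363,-2.3651)
T_B = V + ((C−V)·d_B)·d_B = V + 33.4824·d_B = (38.6777,24.8878)
sweep = 180° − θ = 131.7979°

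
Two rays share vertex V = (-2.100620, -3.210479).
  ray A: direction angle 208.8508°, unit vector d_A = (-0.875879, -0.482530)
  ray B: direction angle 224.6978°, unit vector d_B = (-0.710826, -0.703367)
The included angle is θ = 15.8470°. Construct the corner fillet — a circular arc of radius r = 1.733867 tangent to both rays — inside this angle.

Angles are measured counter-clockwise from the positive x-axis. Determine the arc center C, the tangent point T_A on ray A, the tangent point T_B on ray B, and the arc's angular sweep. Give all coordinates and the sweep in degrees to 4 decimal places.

bisector direction at 216.7743° = (-0.801000,-0.598664)
center distance |VC| = r/sin(θ/2) = 1.733867/sin(7.9235°) = 12.577853
C = V + |VC|·bis = (-12.1755,-10.7404)
T_A = V + ((C−V)·d_A)·d_A = V + 12.4578·d_A = (-13.0121,-9.2217)
T_B = V + ((C−V)·d_B)·d_B = V + 12.4578·d_B = (-10.9559,-11.9729)
sweep = 180° − θ = 164.1530°

center=(-12.1755,-10.7404) T_A=(-13.0121,-9.2217) T_B=(-10.9559,-11.9729) sweep=164.1530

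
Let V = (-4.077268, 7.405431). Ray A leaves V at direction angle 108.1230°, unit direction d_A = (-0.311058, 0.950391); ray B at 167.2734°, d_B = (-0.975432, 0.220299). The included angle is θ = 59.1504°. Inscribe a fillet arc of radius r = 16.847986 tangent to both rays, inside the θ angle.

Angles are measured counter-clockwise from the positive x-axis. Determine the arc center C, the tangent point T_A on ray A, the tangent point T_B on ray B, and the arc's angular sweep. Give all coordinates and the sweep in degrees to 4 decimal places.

center=(-29.3240,30.3797) T_A=(-13.3119,35.6204) T_B=(-33.0356,13.9456) sweep=120.8496

bisector direction at 137.6982° = (-0.739610,0.673036)
center distance |VC| = r/sin(θ/2) = 16.847986/sin(29.5752°) = 34.135261
C = V + |VC|·bis = (-29.3240,30.3797)
T_A = V + ((C−V)·d_A)·d_A = V + 29.6877·d_A = (-13.3119,35.6204)
T_B = V + ((C−V)·d_B)·d_B = V + 29.6877·d_B = (-33.0356,13.9456)
sweep = 180° − θ = 120.8496°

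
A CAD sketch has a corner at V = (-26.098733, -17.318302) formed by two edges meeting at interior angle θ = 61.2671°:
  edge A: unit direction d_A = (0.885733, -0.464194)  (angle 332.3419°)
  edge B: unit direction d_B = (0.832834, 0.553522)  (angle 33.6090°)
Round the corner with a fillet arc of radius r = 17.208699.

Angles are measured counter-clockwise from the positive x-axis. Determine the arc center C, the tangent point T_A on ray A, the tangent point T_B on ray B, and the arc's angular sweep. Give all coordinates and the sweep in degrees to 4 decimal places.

bisector direction at 2.9755° = (0.998652,0.051908)
center distance |VC| = r/sin(θ/2) = 17.208699/sin(30.6335°) = 33.772655
C = V + |VC|·bis = (7.6284,-15.5652)
T_A = V + ((C−V)·d_A)·d_A = V + 29.0595·d_A = (-0.3598,-30.8075)
T_B = V + ((C−V)·d_B)·d_B = V + 29.0595·d_B = (-1.8970,-1.2332)
sweep = 180° − θ = 118.7329°

center=(7.6284,-15.5652) T_A=(-0.3598,-30.8075) T_B=(-1.8970,-1.2332) sweep=118.7329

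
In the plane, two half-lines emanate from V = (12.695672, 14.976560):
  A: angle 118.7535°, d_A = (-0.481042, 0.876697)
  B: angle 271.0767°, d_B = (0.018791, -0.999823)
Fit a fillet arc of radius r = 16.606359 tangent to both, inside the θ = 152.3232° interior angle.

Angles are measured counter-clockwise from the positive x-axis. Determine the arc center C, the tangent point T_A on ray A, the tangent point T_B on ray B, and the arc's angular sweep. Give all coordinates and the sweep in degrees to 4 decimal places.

center=(-3.8309,10.5745) T_A=(10.7279,18.5629) T_B=(12.7725,10.8866) sweep=27.6768

bisector direction at 194.9151° = (-0.966308,-0.257387)
center distance |VC| = r/sin(θ/2) = 16.606359/sin(76.1616°) = 17.102781
C = V + |VC|·bis = (-3.8309,10.5745)
T_A = V + ((C−V)·d_A)·d_A = V + 4.0907·d_A = (10.7279,18.5629)
T_B = V + ((C−V)·d_B)·d_B = V + 4.0907·d_B = (12.7725,10.8866)
sweep = 180° − θ = 27.6768°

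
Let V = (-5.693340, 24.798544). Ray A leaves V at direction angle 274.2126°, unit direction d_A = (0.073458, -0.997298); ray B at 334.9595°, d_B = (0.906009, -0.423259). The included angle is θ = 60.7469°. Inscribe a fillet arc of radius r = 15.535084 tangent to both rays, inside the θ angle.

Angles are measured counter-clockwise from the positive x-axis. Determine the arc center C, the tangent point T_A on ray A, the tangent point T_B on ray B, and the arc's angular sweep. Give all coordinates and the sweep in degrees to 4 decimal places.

center=(11.7469,-0.4957) T_A=(-3.7462,-1.6369) T_B=(18.3223,13.5792) sweep=119.2531

bisector direction at 304.5861° = (0.567643,-0.823275)
center distance |VC| = r/sin(θ/2) = 15.535084/sin(30.3734°) = 30.723968
C = V + |VC|·bis = (11.7469,-0.4957)
T_A = V + ((C−V)·d_A)·d_A = V + 26.5070·d_A = (-3.7462,-1.6369)
T_B = V + ((C−V)·d_B)·d_B = V + 26.5070·d_B = (18.3223,13.5792)
sweep = 180° − θ = 119.2531°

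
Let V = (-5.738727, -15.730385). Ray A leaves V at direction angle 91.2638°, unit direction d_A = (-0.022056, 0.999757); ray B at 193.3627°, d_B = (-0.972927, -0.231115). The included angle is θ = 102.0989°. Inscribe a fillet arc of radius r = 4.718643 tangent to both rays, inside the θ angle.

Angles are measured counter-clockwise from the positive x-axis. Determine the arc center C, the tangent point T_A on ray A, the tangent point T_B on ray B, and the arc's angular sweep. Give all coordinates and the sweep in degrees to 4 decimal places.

bisector direction at 142.3133° = (-0.791365,0.611344)
center distance |VC| = r/sin(θ/2) = 4.718643/sin(51.0495°) = 6.067521
C = V + |VC|·bis = (-10.5404,-12.0210)
T_A = V + ((C−V)·d_A)·d_A = V + 3.8143·d_A = (-5.8229,-11.9170)
T_B = V + ((C−V)·d_B)·d_B = V + 3.8143·d_B = (-9.4498,-16.6119)
sweep = 180° − θ = 77.9011°

center=(-10.5404,-12.0210) T_A=(-5.8229,-11.9170) T_B=(-9.4498,-16.6119) sweep=77.9011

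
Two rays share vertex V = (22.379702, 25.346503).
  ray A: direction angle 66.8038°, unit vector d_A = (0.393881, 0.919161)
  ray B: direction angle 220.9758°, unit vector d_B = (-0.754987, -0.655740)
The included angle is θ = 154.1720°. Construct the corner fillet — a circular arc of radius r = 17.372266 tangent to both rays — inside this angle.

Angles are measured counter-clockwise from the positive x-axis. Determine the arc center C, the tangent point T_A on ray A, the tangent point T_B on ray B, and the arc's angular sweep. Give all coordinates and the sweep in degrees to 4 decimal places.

center=(7.9807,35.8504) T_A=(23.9486,29.0078) T_B=(19.3724,22.7345) sweep=25.8280

bisector direction at 143.8898° = (-0.807885,0.589340)
center distance |VC| = r/sin(θ/2) = 17.372266/sin(77.0860°) = 17.823072
C = V + |VC|·bis = (7.9807,35.8504)
T_A = V + ((C−V)·d_A)·d_A = V + 3.9832·d_A = (23.9486,29.0078)
T_B = V + ((C−V)·d_B)·d_B = V + 3.9832·d_B = (19.3724,22.7345)
sweep = 180° − θ = 25.8280°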